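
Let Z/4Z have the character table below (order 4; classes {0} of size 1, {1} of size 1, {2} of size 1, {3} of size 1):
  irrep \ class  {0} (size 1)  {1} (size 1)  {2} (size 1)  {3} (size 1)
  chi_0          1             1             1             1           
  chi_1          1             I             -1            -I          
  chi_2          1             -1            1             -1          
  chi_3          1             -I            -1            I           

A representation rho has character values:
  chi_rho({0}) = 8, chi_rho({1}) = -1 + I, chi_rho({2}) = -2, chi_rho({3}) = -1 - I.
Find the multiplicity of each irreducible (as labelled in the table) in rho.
Multiplicities: chi_0: 1, chi_1: 3, chi_2: 2, chi_3: 2.

Use <chi_rho, chi> = (1/|G|) sum_C |C| * chi_rho(C) * conj(chi(C)) with |G| = 4 for each irreducible chi in the table:
  <chi_rho, chi_0> = (1/4)[1*(8)*conj(1) + 1*(-1 + I)*conj(1) + 1*(-2)*conj(1) + 1*(-1 - I)*conj(1)]
      = (1/4)[(8) + (-1 + I) + (-2) + (-1 - I)] = 4/4 = 1
  <chi_rho, chi_1> = (1/4)[1*(8)*conj(1) + 1*(-1 + I)*conj(I) + 1*(-2)*conj(-1) + 1*(-1 - I)*conj(-I)]
      = (1/4)[(8) + (1 + I) + (2) + (1 - I)] = 12/4 = 3
  <chi_rho, chi_2> = (1/4)[1*(8)*conj(1) + 1*(-1 + I)*conj(-1) + 1*(-2)*conj(1) + 1*(-1 - I)*conj(-1)]
      = (1/4)[(8) + (1 - I) + (-2) + (1 + I)] = 8/4 = 2
  <chi_rho, chi_3> = (1/4)[1*(8)*conj(1) + 1*(-1 + I)*conj(-I) + 1*(-2)*conj(-1) + 1*(-1 - I)*conj(I)]
      = (1/4)[(8) + (-1 - I) + (2) + (-1 + I)] = 8/4 = 2
(Exp terms are combined using exp(i*s)*conj(exp(i*t)) = exp(i*(s-t)), and sums of them are collapsed using the identity that for every m > 1 the m distinct m-th roots of unity sum to 0, e.g. 1 + exp(2*I*pi/3) + exp(-2*I*pi/3) = 0.)
Dimension check: dim(rho) = sum (mult * dim) = 1*1 + 3*1 + 2*1 + 2*1 = 8 = chi_rho(e) = 8.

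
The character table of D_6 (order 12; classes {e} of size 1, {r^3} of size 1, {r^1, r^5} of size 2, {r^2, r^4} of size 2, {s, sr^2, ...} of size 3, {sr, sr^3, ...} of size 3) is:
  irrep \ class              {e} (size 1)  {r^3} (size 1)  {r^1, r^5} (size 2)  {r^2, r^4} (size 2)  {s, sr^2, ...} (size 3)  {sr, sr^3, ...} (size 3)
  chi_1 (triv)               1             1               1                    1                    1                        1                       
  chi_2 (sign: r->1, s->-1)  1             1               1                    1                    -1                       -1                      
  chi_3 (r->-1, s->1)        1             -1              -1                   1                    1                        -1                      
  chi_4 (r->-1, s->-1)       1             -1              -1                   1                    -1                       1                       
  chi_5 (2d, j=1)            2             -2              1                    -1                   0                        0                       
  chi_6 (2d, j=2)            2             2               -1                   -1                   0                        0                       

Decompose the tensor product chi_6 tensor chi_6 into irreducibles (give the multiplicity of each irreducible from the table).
chi_6 tensor chi_6 = chi_1 + chi_2 + chi_6 (all other irreducibles have multiplicity 0).

Derivation: The character of a tensor product is the pointwise product (chi_6 * chi_6)(C) = chi_6(C) * chi_6(C):
  {e}: (2)*(2), {r^3}: (2)*(2), {r^1, r^5}: (-1)*(-1), {r^2, r^4}: (-1)*(-1), {s, sr^2, ...}: (0)*(0), {sr, sr^3, ...}: (0)*(0)
so (chi_6 * chi_6) takes values
  {e} -> 4, {r^3} -> 4, {r^1, r^5} -> 1, {r^2, r^4} -> 1, {s, sr^2, ...} -> 0, {sr, sr^3, ...} -> 0.
Now take the inner product of this character with each irreducible chi from the table, <chi_6*chi_6, chi> = (1/12) sum_C |C| (chi_6*chi_6)(C) conj(chi(C)):
  <chi_6*chi_6, chi_1> = (1/12)[1*(4)*conj(1) + 1*(4)*conj(1) + 2*(1)*conj(1) + 2*(1)*conj(1) + 3*(0)*conj(1) + 3*(0)*conj(1)]
      = (1/12)[(4) + (4) + (2) + (2) + (0) + (0)] = 12/12 = 1
  <chi_6*chi_6, chi_2> = (1/12)[1*(4)*conj(1) + 1*(4)*conj(1) + 2*(1)*conj(1) + 2*(1)*conj(1) + 3*(0)*conj(-1) + 3*(0)*conj(-1)]
      = (1/12)[(4) + (4) + (2) + (2) + (0) + (0)] = 12/12 = 1
  <chi_6*chi_6, chi_3> = (1/12)[1*(4)*conj(1) + 1*(4)*conj(-1) + 2*(1)*conj(-1) + 2*(1)*conj(1) + 3*(0)*conj(1) + 3*(0)*conj(-1)]
      = (1/12)[(4) + (-4) + (-2) + (2) + (0) + (0)] = 0/12 = 0
  <chi_6*chi_6, chi_4> = (1/12)[1*(4)*conj(1) + 1*(4)*conj(-1) + 2*(1)*conj(-1) + 2*(1)*conj(1) + 3*(0)*conj(-1) + 3*(0)*conj(1)]
      = (1/12)[(4) + (-4) + (-2) + (2) + (0) + (0)] = 0/12 = 0
  <chi_6*chi_6, chi_5> = (1/12)[1*(4)*conj(2) + 1*(4)*conj(-2) + 2*(1)*conj(1) + 2*(1)*conj(-1) + 3*(0)*conj(0) + 3*(0)*conj(0)]
      = (1/12)[(8) + (-8) + (2) + (-2) + (0) + (0)] = 0/12 = 0
  <chi_6*chi_6, chi_6> = (1/12)[1*(4)*conj(2) + 1*(4)*conj(2) + 2*(1)*conj(-1) + 2*(1)*conj(-1) + 3*(0)*conj(0) + 3*(0)*conj(0)]
      = (1/12)[(8) + (8) + (-2) + (-2) + (0) + (0)] = 12/12 = 1
Hence the multiplicities are chi_1: 1, chi_2: 1, chi_6: 1. Dimension check: dim(chi_6)*dim(chi_6) = 2*2 = 4 and sum (mult * dim) = 1*1 + 1*1 + 1*2 = 4.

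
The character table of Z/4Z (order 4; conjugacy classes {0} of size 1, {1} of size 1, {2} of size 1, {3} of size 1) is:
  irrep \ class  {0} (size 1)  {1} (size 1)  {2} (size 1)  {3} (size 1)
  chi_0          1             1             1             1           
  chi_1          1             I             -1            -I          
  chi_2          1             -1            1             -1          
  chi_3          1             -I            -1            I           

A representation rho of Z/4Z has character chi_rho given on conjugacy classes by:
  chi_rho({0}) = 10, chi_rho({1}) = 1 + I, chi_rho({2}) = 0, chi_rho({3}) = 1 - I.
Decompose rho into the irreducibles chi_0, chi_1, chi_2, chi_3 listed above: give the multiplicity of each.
Multiplicities: chi_0: 3, chi_1: 3, chi_2: 2, chi_3: 2.

Reasoning: Use <chi_rho, chi> = (1/|G|) sum_C |C| * chi_rho(C) * conj(chi(C)) with |G| = 4 for each irreducible chi in the table:
  <chi_rho, chi_0> = (1/4)[1*(10)*conj(1) + 1*(1 + I)*conj(1) + 1*(0)*conj(1) + 1*(1 - I)*conj(1)]
      = (1/4)[(10) + (1 + I) + (0) + (1 - I)] = 12/4 = 3
  <chi_rho, chi_1> = (1/4)[1*(10)*conj(1) + 1*(1 + I)*conj(I) + 1*(0)*conj(-1) + 1*(1 - I)*conj(-I)]
      = (1/4)[(10) + (1 - I) + (0) + (1 + I)] = 12/4 = 3
  <chi_rho, chi_2> = (1/4)[1*(10)*conj(1) + 1*(1 + I)*conj(-1) + 1*(0)*conj(1) + 1*(1 - I)*conj(-1)]
      = (1/4)[(10) + (-1 - I) + (0) + (-1 + I)] = 8/4 = 2
  <chi_rho, chi_3> = (1/4)[1*(10)*conj(1) + 1*(1 + I)*conj(-I) + 1*(0)*conj(-1) + 1*(1 - I)*conj(I)]
      = (1/4)[(10) + (-1 + I) + (0) + (-1 - I)] = 8/4 = 2
(Exp terms are combined using exp(i*s)*conj(exp(i*t)) = exp(i*(s-t)), and sums of them are collapsed using the identity that for every m > 1 the m distinct m-th roots of unity sum to 0, e.g. 1 + exp(2*I*pi/3) + exp(-2*I*pi/3) = 0.)
Dimension check: dim(rho) = sum (mult * dim) = 3*1 + 3*1 + 2*1 + 2*1 = 10 = chi_rho(e) = 10.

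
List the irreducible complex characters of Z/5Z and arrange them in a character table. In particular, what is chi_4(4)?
Character table of Z/5Z (irreps indexed chi_0,...,chi_4 with chi_k(m) = zeta_5^(k*m), zeta_5 = exp(2*pi*i/5)):
  irrep \ class  {0} (size 1)  {1} (size 1)    {2} (size 1)    {3} (size 1)    {4} (size 1)  
  chi_0          1             1               1               1               1             
  chi_1          1             exp(2*I*pi/5)   exp(4*I*pi/5)   exp(-4*I*pi/5)  exp(-2*I*pi/5)
  chi_2          1             exp(4*I*pi/5)   exp(-2*I*pi/5)  exp(2*I*pi/5)   exp(-4*I*pi/5)
  chi_3          1             exp(-4*I*pi/5)  exp(2*I*pi/5)   exp(-2*I*pi/5)  exp(4*I*pi/5) 
  chi_4          1             exp(-2*I*pi/5)  exp(-4*I*pi/5)  exp(4*I*pi/5)   exp(2*I*pi/5) 

Spot check: chi_4(4) = zeta_5^(4*4) = zeta_5^16 = exp(2*I*pi/5).

Why: Z/5Z is abelian, so all 5 irreducible complex representations are 1-dimensional. They are given by chi_k(m) = zeta_5^(k*m) for k = 0,...,4. Row orthogonality: sum_m chi_k(m) conj(chi_l(m)) = 5 * [k = l].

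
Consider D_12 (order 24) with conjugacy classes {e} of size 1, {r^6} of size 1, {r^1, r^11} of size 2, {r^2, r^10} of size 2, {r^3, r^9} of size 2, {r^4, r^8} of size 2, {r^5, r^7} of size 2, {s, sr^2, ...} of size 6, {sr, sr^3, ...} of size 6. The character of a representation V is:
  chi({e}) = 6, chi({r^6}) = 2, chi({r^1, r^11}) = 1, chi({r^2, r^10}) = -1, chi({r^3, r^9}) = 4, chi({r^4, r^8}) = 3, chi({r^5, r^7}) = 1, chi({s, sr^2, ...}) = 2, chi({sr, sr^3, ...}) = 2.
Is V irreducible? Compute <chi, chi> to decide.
Not irreducible (reducible): <chi, chi> = 6 > 1.

Solution. <chi, chi> = (1/|G|) sum_C |C| * |chi(C)|^2 = (1/24)[1*|6|^2 + 1*|2|^2 + 2*|1|^2 + 2*|-1|^2 + 2*|4|^2 + 2*|3|^2 + 2*|1|^2 + 6*|2|^2 + 6*|2|^2]
  = (1/24)[(36) + (4) + (2) + (2) + (32) + (18) + (2) + (24) + (24)] = 144/24 = 6.
A character is irreducible iff <chi, chi> = 1, so this representation is reducible.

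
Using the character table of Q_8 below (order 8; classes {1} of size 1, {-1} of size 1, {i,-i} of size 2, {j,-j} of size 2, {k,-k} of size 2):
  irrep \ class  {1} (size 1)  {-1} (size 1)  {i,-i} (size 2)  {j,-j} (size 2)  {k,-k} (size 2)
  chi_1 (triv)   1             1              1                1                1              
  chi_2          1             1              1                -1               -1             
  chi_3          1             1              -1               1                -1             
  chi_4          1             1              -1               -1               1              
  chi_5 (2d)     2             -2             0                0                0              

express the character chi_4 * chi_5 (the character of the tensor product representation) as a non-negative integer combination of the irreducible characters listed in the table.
chi_4 tensor chi_5 = chi_5 (all other irreducibles have multiplicity 0).

Argument: The character of a tensor product is the pointwise product (chi_4 * chi_5)(C) = chi_4(C) * chi_5(C):
  {1}: (1)*(2), {-1}: (1)*(-2), {i,-i}: (-1)*(0), {j,-j}: (-1)*(0), {k,-k}: (1)*(0)
so (chi_4 * chi_5) takes values
  {1} -> 2, {-1} -> -2, {i,-i} -> 0, {j,-j} -> 0, {k,-k} -> 0.
Now take the inner product of this character with each irreducible chi from the table, <chi_4*chi_5, chi> = (1/8) sum_C |C| (chi_4*chi_5)(C) conj(chi(C)):
  <chi_4*chi_5, chi_1> = (1/8)[1*(2)*conj(1) + 1*(-2)*conj(1) + 2*(0)*conj(1) + 2*(0)*conj(1) + 2*(0)*conj(1)]
      = (1/8)[(2) + (-2) + (0) + (0) + (0)] = 0/8 = 0
  <chi_4*chi_5, chi_2> = (1/8)[1*(2)*conj(1) + 1*(-2)*conj(1) + 2*(0)*conj(1) + 2*(0)*conj(-1) + 2*(0)*conj(-1)]
      = (1/8)[(2) + (-2) + (0) + (0) + (0)] = 0/8 = 0
  <chi_4*chi_5, chi_3> = (1/8)[1*(2)*conj(1) + 1*(-2)*conj(1) + 2*(0)*conj(-1) + 2*(0)*conj(1) + 2*(0)*conj(-1)]
      = (1/8)[(2) + (-2) + (0) + (0) + (0)] = 0/8 = 0
  <chi_4*chi_5, chi_4> = (1/8)[1*(2)*conj(1) + 1*(-2)*conj(1) + 2*(0)*conj(-1) + 2*(0)*conj(-1) + 2*(0)*conj(1)]
      = (1/8)[(2) + (-2) + (0) + (0) + (0)] = 0/8 = 0
  <chi_4*chi_5, chi_5> = (1/8)[1*(2)*conj(2) + 1*(-2)*conj(-2) + 2*(0)*conj(0) + 2*(0)*conj(0) + 2*(0)*conj(0)]
      = (1/8)[(4) + (4) + (0) + (0) + (0)] = 8/8 = 1
Hence the multiplicities are chi_5: 1. Dimension check: dim(chi_4)*dim(chi_5) = 1*2 = 2 and sum (mult * dim) = 1*2 = 2.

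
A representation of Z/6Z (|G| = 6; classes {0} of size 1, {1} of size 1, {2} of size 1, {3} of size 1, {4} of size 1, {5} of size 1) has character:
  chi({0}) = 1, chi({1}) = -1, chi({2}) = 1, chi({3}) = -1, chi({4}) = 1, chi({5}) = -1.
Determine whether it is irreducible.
Irreducible: <chi, chi> = 1.

Derivation: <chi, chi> = (1/|G|) sum_C |C| * |chi(C)|^2 = (1/6)[1*|1|^2 + 1*|-1|^2 + 1*|1|^2 + 1*|-1|^2 + 1*|1|^2 + 1*|-1|^2]
  = (1/6)[(1) + (1) + (1) + (1) + (1) + (1)] = 6/6 = 1.
(Exp terms are combined using exp(i*s)*conj(exp(i*t)) = exp(i*(s-t)), and sums of them are collapsed using the identity that for every m > 1 the m distinct m-th roots of unity sum to 0, e.g. 1 + exp(2*I*pi/3) + exp(-2*I*pi/3) = 0.)
A character is irreducible iff <chi, chi> = 1, so this representation is irreducible.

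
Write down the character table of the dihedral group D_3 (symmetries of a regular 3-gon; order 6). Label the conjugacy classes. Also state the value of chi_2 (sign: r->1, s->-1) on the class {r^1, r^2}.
Conjugacy classes: {e} of size 1, {r^1, r^2} of size 2, {s, sr, ..., sr^2} of size 3.
Character table:
  irrep \ class              {e} (size 1)  {r^1, r^2} (size 2)  {s, sr, ..., sr^2} (size 3)
  chi_1 (triv)               1             1                    1                          
  chi_2 (sign: r->1, s->-1)  1             1                    -1                         
  chi_3 (2d, j=1)            2             -1                   0                          

Spot check: chi_2 (sign: r->1, s->-1) on {r^1, r^2} = 1.

Explanation: D_3 has order 2*3 = 6 with 3 conjugacy classes, hence 3 irreducibles. Sum of squared dims 1 + 1 + 4 = 6 = |G|. Linear characters come from the abelianisation; the 2-dimensional irreps have character r^k -> 2*cos(2*pi*j*k/3), reflections -> 0.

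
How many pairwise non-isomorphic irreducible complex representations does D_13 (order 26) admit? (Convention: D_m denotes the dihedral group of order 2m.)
8

Reasoning: The number of irreducible complex representations of a finite group equals its number of conjugacy classes. D_13 has 8 conjugacy classes ((n+3)/2 for n odd), so D_13 (order 26) has exactly 8 irreducible complex representations.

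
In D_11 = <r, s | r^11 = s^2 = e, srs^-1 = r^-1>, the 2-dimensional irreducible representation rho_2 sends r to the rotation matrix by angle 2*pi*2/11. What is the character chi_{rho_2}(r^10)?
chi_{rho_2}(r^10) = 2*cos(2*pi*2*10/11) = 2*cos(4*pi/11)

Reasoning: rho_2(r^10) is rotation by angle 2*pi*2*10/11, whose trace is 2*cos(2*pi*2*10/11) = 2*cos(4*pi/11).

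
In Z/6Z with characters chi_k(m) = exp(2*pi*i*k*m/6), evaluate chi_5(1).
chi_5(1) = zeta_6^5 = exp(-I*pi/3)

Proof sketch: chi_5(1) = zeta_6^(5*1) = zeta_6^5. Since zeta_6^6 = 1, this equals zeta_6^5 = exp(2*pi*i*5/6) = exp(-I*pi/3).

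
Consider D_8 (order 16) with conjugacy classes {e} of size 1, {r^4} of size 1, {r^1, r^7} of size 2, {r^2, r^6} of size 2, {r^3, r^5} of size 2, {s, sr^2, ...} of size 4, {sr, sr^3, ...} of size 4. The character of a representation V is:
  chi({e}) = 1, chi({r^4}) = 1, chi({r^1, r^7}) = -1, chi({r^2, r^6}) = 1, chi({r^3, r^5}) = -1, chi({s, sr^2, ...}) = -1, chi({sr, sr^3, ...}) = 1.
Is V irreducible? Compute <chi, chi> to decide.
Irreducible: <chi, chi> = 1.

Working: <chi, chi> = (1/|G|) sum_C |C| * |chi(C)|^2 = (1/16)[1*|1|^2 + 1*|1|^2 + 2*|-1|^2 + 2*|1|^2 + 2*|-1|^2 + 4*|-1|^2 + 4*|1|^2]
  = (1/16)[(1) + (1) + (2) + (2) + (2) + (4) + (4)] = 16/16 = 1.
A character is irreducible iff <chi, chi> = 1, so this representation is irreducible.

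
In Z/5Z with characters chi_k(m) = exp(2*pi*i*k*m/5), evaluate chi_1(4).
chi_1(4) = zeta_5^4 = exp(-2*I*pi/5)

Proof sketch: chi_1(4) = zeta_5^(1*4) = zeta_5^4. Since zeta_5^5 = 1, this equals zeta_5^4 = exp(2*pi*i*4/5) = exp(-2*I*pi/5).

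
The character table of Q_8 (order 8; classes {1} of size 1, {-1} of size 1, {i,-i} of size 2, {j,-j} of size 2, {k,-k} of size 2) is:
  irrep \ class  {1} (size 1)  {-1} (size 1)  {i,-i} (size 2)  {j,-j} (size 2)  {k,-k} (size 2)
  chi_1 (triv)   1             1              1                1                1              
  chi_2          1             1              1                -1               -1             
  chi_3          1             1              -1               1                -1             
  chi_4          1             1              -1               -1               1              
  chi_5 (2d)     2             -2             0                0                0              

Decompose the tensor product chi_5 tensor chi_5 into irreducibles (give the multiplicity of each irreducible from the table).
chi_5 tensor chi_5 = chi_1 + chi_2 + chi_3 + chi_4 (all other irreducibles have multiplicity 0).

Why: The character of a tensor product is the pointwise product (chi_5 * chi_5)(C) = chi_5(C) * chi_5(C):
  {1}: (2)*(2), {-1}: (-2)*(-2), {i,-i}: (0)*(0), {j,-j}: (0)*(0), {k,-k}: (0)*(0)
so (chi_5 * chi_5) takes values
  {1} -> 4, {-1} -> 4, {i,-i} -> 0, {j,-j} -> 0, {k,-k} -> 0.
Now take the inner product of this character with each irreducible chi from the table, <chi_5*chi_5, chi> = (1/8) sum_C |C| (chi_5*chi_5)(C) conj(chi(C)):
  <chi_5*chi_5, chi_1> = (1/8)[1*(4)*conj(1) + 1*(4)*conj(1) + 2*(0)*conj(1) + 2*(0)*conj(1) + 2*(0)*conj(1)]
      = (1/8)[(4) + (4) + (0) + (0) + (0)] = 8/8 = 1
  <chi_5*chi_5, chi_2> = (1/8)[1*(4)*conj(1) + 1*(4)*conj(1) + 2*(0)*conj(1) + 2*(0)*conj(-1) + 2*(0)*conj(-1)]
      = (1/8)[(4) + (4) + (0) + (0) + (0)] = 8/8 = 1
  <chi_5*chi_5, chi_3> = (1/8)[1*(4)*conj(1) + 1*(4)*conj(1) + 2*(0)*conj(-1) + 2*(0)*conj(1) + 2*(0)*conj(-1)]
      = (1/8)[(4) + (4) + (0) + (0) + (0)] = 8/8 = 1
  <chi_5*chi_5, chi_4> = (1/8)[1*(4)*conj(1) + 1*(4)*conj(1) + 2*(0)*conj(-1) + 2*(0)*conj(-1) + 2*(0)*conj(1)]
      = (1/8)[(4) + (4) + (0) + (0) + (0)] = 8/8 = 1
  <chi_5*chi_5, chi_5> = (1/8)[1*(4)*conj(2) + 1*(4)*conj(-2) + 2*(0)*conj(0) + 2*(0)*conj(0) + 2*(0)*conj(0)]
      = (1/8)[(8) + (-8) + (0) + (0) + (0)] = 0/8 = 0
Hence the multiplicities are chi_1: 1, chi_2: 1, chi_3: 1, chi_4: 1. Dimension check: dim(chi_5)*dim(chi_5) = 2*2 = 4 and sum (mult * dim) = 1*1 + 1*1 + 1*1 + 1*1 = 4.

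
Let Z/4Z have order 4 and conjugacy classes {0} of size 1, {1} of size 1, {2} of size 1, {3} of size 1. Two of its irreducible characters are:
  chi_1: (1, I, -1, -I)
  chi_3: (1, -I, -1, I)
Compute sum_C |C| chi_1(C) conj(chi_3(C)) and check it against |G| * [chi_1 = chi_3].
Sum = 0; so <chi_1, chi_3> = 0 (distinct irreducibles are orthogonal).

Proof sketch: Compute term by term over conjugacy classes (|C| * chi_1(C) * conj(chi_3(C))):
  1*(1)*conj(1) + 1*(I)*conj(-I) + 1*(-1)*conj(-1) + 1*(-I)*conj(I)
  = (1) + (-1) + (1) + (-1)
  = 0.
(Exp terms are combined using exp(i*s)*conj(exp(i*t)) = exp(i*(s-t)), and sums of them are collapsed using the identity that for every m > 1 the m distinct m-th roots of unity sum to 0, e.g. 1 + exp(2*I*pi/3) + exp(-2*I*pi/3) = 0.)
Dividing by |G| = 4 gives 0/4 = 0, matching the row-orthogonality relation <chi_1, chi_3> = [chi_1 = chi_3].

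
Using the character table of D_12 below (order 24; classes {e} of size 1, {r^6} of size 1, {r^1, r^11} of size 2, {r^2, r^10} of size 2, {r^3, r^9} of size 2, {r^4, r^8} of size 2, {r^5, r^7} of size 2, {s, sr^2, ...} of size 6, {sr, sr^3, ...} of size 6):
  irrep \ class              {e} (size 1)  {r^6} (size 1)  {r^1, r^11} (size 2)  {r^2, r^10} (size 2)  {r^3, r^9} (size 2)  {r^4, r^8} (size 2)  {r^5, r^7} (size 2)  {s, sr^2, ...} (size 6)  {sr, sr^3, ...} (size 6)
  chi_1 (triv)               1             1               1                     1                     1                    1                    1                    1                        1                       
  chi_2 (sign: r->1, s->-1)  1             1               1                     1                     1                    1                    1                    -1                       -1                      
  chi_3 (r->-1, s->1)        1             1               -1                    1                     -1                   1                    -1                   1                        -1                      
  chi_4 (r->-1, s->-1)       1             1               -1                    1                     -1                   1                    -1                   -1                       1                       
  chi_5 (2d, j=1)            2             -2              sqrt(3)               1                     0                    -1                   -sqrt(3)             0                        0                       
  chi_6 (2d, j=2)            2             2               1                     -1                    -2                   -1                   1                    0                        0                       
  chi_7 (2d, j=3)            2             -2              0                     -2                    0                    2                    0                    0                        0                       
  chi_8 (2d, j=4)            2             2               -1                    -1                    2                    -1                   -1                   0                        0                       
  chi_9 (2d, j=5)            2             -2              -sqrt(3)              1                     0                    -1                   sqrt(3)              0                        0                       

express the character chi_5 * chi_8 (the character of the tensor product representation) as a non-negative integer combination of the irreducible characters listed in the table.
chi_5 tensor chi_8 = chi_7 + chi_9 (all other irreducibles have multiplicity 0).

Details: The character of a tensor product is the pointwise product (chi_5 * chi_8)(C) = chi_5(C) * chi_8(C):
  {e}: (2)*(2), {r^6}: (-2)*(2), {r^1, r^11}: (sqrt(3))*(-1), {r^2, r^10}: (1)*(-1), {r^3, r^9}: (0)*(2), {r^4, r^8}: (-1)*(-1), {r^5, r^7}: (-sqrt(3))*(-1), {s, sr^2, ...}: (0)*(0), {sr, sr^3, ...}: (0)*(0)
so (chi_5 * chi_8) takes values
  {e} -> 4, {r^6} -> -4, {r^1, r^11} -> -sqrt(3), {r^2, r^10} -> -1, {r^3, r^9} -> 0, {r^4, r^8} -> 1, {r^5, r^7} -> sqrt(3), {s, sr^2, ...} -> 0, {sr, sr^3, ...} -> 0.
Now take the inner product of this character with each irreducible chi from the table, <chi_5*chi_8, chi> = (1/24) sum_C |C| (chi_5*chi_8)(C) conj(chi(C)):
  <chi_5*chi_8, chi_1> = (1/24)[1*(4)*conj(1) + 1*(-4)*conj(1) + 2*(-sqrt(3))*conj(1) + 2*(-1)*conj(1) + 2*(0)*conj(1) + 2*(1)*conj(1) + 2*(sqrt(3))*conj(1) + 6*(0)*conj(1) + 6*(0)*conj(1)]
      = (1/24)[(4) + (-4) + (-2*sqrt(3)) + (-2) + (0) + (2) + (2*sqrt(3)) + (0) + (0)] = 0/24 = 0
  <chi_5*chi_8, chi_2> = (1/24)[1*(4)*conj(1) + 1*(-4)*conj(1) + 2*(-sqrt(3))*conj(1) + 2*(-1)*conj(1) + 2*(0)*conj(1) + 2*(1)*conj(1) + 2*(sqrt(3))*conj(1) + 6*(0)*conj(-1) + 6*(0)*conj(-1)]
      = (1/24)[(4) + (-4) + (-2*sqrt(3)) + (-2) + (0) + (2) + (2*sqrt(3)) + (0) + (0)] = 0/24 = 0
  <chi_5*chi_8, chi_3> = (1/24)[1*(4)*conj(1) + 1*(-4)*conj(1) + 2*(-sqrt(3))*conj(-1) + 2*(-1)*conj(1) + 2*(0)*conj(-1) + 2*(1)*conj(1) + 2*(sqrt(3))*conj(-1) + 6*(0)*conj(1) + 6*(0)*conj(-1)]
      = (1/24)[(4) + (-4) + (2*sqrt(3)) + (-2) + (0) + (2) + (-2*sqrt(3)) + (0) + (0)] = 0/24 = 0
  <chi_5*chi_8, chi_4> = (1/24)[1*(4)*conj(1) + 1*(-4)*conj(1) + 2*(-sqrt(3))*conj(-1) + 2*(-1)*conj(1) + 2*(0)*conj(-1) + 2*(1)*conj(1) + 2*(sqrt(3))*conj(-1) + 6*(0)*conj(-1) + 6*(0)*conj(1)]
      = (1/24)[(4) + (-4) + (2*sqrt(3)) + (-2) + (0) + (2) + (-2*sqrt(3)) + (0) + (0)] = 0/24 = 0
  <chi_5*chi_8, chi_5> = (1/24)[1*(4)*conj(2) + 1*(-4)*conj(-2) + 2*(-sqrt(3))*conj(sqrt(3)) + 2*(-1)*conj(1) + 2*(0)*conj(0) + 2*(1)*conj(-1) + 2*(sqrt(3))*conj(-sqrt(3)) + 6*(0)*conj(0) + 6*(0)*conj(0)]
      = (1/24)[(8) + (8) + (-6) + (-2) + (0) + (-2) + (-6) + (0) + (0)] = 0/24 = 0
  <chi_5*chi_8, chi_6> = (1/24)[1*(4)*conj(2) + 1*(-4)*conj(2) + 2*(-sqrt(3))*conj(1) + 2*(-1)*conj(-1) + 2*(0)*conj(-2) + 2*(1)*conj(-1) + 2*(sqrt(3))*conj(1) + 6*(0)*conj(0) + 6*(0)*conj(0)]
      = (1/24)[(8) + (-8) + (-2*sqrt(3)) + (2) + (0) + (-2) + (2*sqrt(3)) + (0) + (0)] = 0/24 = 0
  <chi_5*chi_8, chi_7> = (1/24)[1*(4)*conj(2) + 1*(-4)*conj(-2) + 2*(-sqrt(3))*conj(0) + 2*(-1)*conj(-2) + 2*(0)*conj(0) + 2*(1)*conj(2) + 2*(sqrt(3))*conj(0) + 6*(0)*conj(0) + 6*(0)*conj(0)]
      = (1/24)[(8) + (8) + (0) + (4) + (0) + (4) + (0) + (0) + (0)] = 24/24 = 1
  <chi_5*chi_8, chi_8> = (1/24)[1*(4)*conj(2) + 1*(-4)*conj(2) + 2*(-sqrt(3))*conj(-1) + 2*(-1)*conj(-1) + 2*(0)*conj(2) + 2*(1)*conj(-1) + 2*(sqrt(3))*conj(-1) + 6*(0)*conj(0) + 6*(0)*conj(0)]
      = (1/24)[(8) + (-8) + (2*sqrt(3)) + (2) + (0) + (-2) + (-2*sqrt(3)) + (0) + (0)] = 0/24 = 0
  <chi_5*chi_8, chi_9> = (1/24)[1*(4)*conj(2) + 1*(-4)*conj(-2) + 2*(-sqrt(3))*conj(-sqrt(3)) + 2*(-1)*conj(1) + 2*(0)*conj(0) + 2*(1)*conj(-1) + 2*(sqrt(3))*conj(sqrt(3)) + 6*(0)*conj(0) + 6*(0)*conj(0)]
      = (1/24)[(8) + (8) + (6) + (-2) + (0) + (-2) + (6) + (0) + (0)] = 24/24 = 1
Hence the multiplicities are chi_7: 1, chi_9: 1. Dimension check: dim(chi_5)*dim(chi_8) = 2*2 = 4 and sum (mult * dim) = 1*2 + 1*2 = 4.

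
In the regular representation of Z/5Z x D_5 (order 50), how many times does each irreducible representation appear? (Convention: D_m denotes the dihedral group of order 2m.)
Each irreducible V_i of dimension d_i appears with multiplicity d_i, i.e. rho_reg = (direct sum over all irreducibles V_i) d_i V_i. The irreducible dimensions for Z/5Z x D_5 are 1, 1, 1, 1, 1, 1, 1, 1, 1, 1, 2, 2, 2, 2, 2, 2, 2, 2, 2, 2: 10 irreducibles of dimension 1, each with multiplicity 1; 10 irreducibles of dimension 2, each with multiplicity 2. Total dimension 10*1*1 + 10*2*2 = 50 = |G|.

Argument: General theorem: in the regular representation of a finite group G, each irreducible appears with multiplicity equal to its dimension. Check: dim(rho_reg) = sum d_i^2 = 1 + 1 + 1 + 1 + 1 + 1 + 1 + 1 + 1 + 1 + 4 + 4 + 4 + 4 + 4 + 4 + 4 + 4 + 4 + 4 = 50 = |G|.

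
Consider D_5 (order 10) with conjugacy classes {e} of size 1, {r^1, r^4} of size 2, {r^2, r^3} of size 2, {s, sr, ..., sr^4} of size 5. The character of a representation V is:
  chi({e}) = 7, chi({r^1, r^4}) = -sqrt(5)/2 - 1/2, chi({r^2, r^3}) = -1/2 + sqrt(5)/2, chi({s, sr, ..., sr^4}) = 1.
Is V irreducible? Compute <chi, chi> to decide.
Not irreducible (reducible): <chi, chi> = 6 > 1.

Explanation: <chi, chi> = (1/|G|) sum_C |C| * |chi(C)|^2 = (1/10)[1*|7|^2 + 2*|-sqrt(5)/2 - 1/2|^2 + 2*|-1/2 + sqrt(5)/2|^2 + 5*|1|^2]
  = (1/10)[(49) + (sqrt(5) + 3) + (3 - sqrt(5)) + (5)] = 60/10 = 6.
A character is irreducible iff <chi, chi> = 1, so this representation is reducible.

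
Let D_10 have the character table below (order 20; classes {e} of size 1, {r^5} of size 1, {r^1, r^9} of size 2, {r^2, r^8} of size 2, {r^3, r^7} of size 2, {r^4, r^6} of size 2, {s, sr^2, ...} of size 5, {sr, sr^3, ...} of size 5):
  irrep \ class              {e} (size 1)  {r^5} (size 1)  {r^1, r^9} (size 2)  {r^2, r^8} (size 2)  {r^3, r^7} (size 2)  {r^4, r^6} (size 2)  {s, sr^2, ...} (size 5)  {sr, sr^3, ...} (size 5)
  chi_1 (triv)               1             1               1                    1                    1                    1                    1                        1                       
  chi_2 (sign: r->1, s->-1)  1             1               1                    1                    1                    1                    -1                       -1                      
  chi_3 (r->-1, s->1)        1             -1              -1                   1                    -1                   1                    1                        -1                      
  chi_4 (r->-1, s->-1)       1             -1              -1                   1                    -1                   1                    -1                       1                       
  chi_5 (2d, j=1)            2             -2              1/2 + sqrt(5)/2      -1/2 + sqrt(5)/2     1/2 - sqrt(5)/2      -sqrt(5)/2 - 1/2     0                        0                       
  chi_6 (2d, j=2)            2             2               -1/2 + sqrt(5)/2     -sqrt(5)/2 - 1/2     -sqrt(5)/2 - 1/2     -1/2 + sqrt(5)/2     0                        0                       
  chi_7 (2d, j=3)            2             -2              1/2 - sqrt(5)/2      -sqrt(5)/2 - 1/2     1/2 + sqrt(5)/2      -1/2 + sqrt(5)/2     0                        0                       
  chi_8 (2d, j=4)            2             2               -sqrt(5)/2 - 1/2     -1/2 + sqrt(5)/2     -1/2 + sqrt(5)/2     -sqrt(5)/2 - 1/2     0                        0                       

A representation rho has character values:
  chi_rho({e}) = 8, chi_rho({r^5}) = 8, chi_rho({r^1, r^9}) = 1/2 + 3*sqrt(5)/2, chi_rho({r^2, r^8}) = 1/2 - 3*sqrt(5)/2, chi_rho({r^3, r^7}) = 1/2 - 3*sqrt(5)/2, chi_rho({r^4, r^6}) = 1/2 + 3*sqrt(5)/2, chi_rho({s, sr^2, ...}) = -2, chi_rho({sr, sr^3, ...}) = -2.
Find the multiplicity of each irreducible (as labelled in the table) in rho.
Multiplicities: chi_1: 0, chi_2: 2, chi_3: 0, chi_4: 0, chi_5: 0, chi_6: 3, chi_7: 0, chi_8: 0.

Use <chi_rho, chi> = (1/|G|) sum_C |C| * chi_rho(C) * conj(chi(C)) with |G| = 20 for each irreducible chi in the table:
  <chi_rho, chi_1> = (1/20)[1*(8)*conj(1) + 1*(8)*conj(1) + 2*(1/2 + 3*sqrt(5)/2)*conj(1) + 2*(1/2 - 3*sqrt(5)/2)*conj(1) + 2*(1/2 - 3*sqrt(5)/2)*conj(1) + 2*(1/2 + 3*sqrt(5)/2)*conj(1) + 5*(-2)*conj(1) + 5*(-2)*conj(1)]
      = (1/20)[(8) + (8) + (1 + 3*sqrt(5)) + (1 - 3*sqrt(5)) + (1 - 3*sqrt(5)) + (1 + 3*sqrt(5)) + (-10) + (-10)] = 0/20 = 0
  <chi_rho, chi_2> = (1/20)[1*(8)*conj(1) + 1*(8)*conj(1) + 2*(1/2 + 3*sqrt(5)/2)*conj(1) + 2*(1/2 - 3*sqrt(5)/2)*conj(1) + 2*(1/2 - 3*sqrt(5)/2)*conj(1) + 2*(1/2 + 3*sqrt(5)/2)*conj(1) + 5*(-2)*conj(-1) + 5*(-2)*conj(-1)]
      = (1/20)[(8) + (8) + (1 + 3*sqrt(5)) + (1 - 3*sqrt(5)) + (1 - 3*sqrt(5)) + (1 + 3*sqrt(5)) + (10) + (10)] = 40/20 = 2
  <chi_rho, chi_3> = (1/20)[1*(8)*conj(1) + 1*(8)*conj(-1) + 2*(1/2 + 3*sqrt(5)/2)*conj(-1) + 2*(1/2 - 3*sqrt(5)/2)*conj(1) + 2*(1/2 - 3*sqrt(5)/2)*conj(-1) + 2*(1/2 + 3*sqrt(5)/2)*conj(1) + 5*(-2)*conj(1) + 5*(-2)*conj(-1)]
      = (1/20)[(8) + (-8) + (-3*sqrt(5) - 1) + (1 - 3*sqrt(5)) + (-1 + 3*sqrt(5)) + (1 + 3*sqrt(5)) + (-10) + (10)] = 0/20 = 0
  <chi_rho, chi_4> = (1/20)[1*(8)*conj(1) + 1*(8)*conj(-1) + 2*(1/2 + 3*sqrt(5)/2)*conj(-1) + 2*(1/2 - 3*sqrt(5)/2)*conj(1) + 2*(1/2 - 3*sqrt(5)/2)*conj(-1) + 2*(1/2 + 3*sqrt(5)/2)*conj(1) + 5*(-2)*conj(-1) + 5*(-2)*conj(1)]
      = (1/20)[(8) + (-8) + (-3*sqrt(5) - 1) + (1 - 3*sqrt(5)) + (-1 + 3*sqrt(5)) + (1 + 3*sqrt(5)) + (10) + (-10)] = 0/20 = 0
  <chi_rho, chi_5> = (1/20)[1*(8)*conj(2) + 1*(8)*conj(-2) + 2*(1/2 + 3*sqrt(5)/2)*conj(1/2 + sqrt(5)/2) + 2*(1/2 - 3*sqrt(5)/2)*conj(-1/2 + sqrt(5)/2) + 2*(1/2 - 3*sqrt(5)/2)*conj(1/2 - sqrt(5)/2) + 2*(1/2 + 3*sqrt(5)/2)*conj(-sqrt(5)/2 - 1/2) + 5*(-2)*conj(0) + 5*(-2)*conj(0)]
      = (1/20)[(16) + (-16) + (2*sqrt(5) + 8) + (-8 + 2*sqrt(5)) + (8 - 2*sqrt(5)) + (-8 - 2*sqrt(5)) + (0) + (0)] = 0/20 = 0
  <chi_rho, chi_6> = (1/20)[1*(8)*conj(2) + 1*(8)*conj(2) + 2*(1/2 + 3*sqrt(5)/2)*conj(-1/2 + sqrt(5)/2) + 2*(1/2 - 3*sqrt(5)/2)*conj(-sqrt(5)/2 - 1/2) + 2*(1/2 - 3*sqrt(5)/2)*conj(-sqrt(5)/2 - 1/2) + 2*(1/2 + 3*sqrt(5)/2)*conj(-1/2 + sqrt(5)/2) + 5*(-2)*conj(0) + 5*(-2)*conj(0)]
      = (1/20)[(16) + (16) + (7 - sqrt(5)) + (sqrt(5) + 7) + (sqrt(5) + 7) + (7 - sqrt(5)) + (0) + (0)] = 60/20 = 3
  <chi_rho, chi_7> = (1/20)[1*(8)*conj(2) + 1*(8)*conj(-2) + 2*(1/2 + 3*sqrt(5)/2)*conj(1/2 - sqrt(5)/2) + 2*(1/2 - 3*sqrt(5)/2)*conj(-sqrt(5)/2 - 1/2) + 2*(1/2 - 3*sqrt(5)/2)*conj(1/2 + sqrt(5)/2) + 2*(1/2 + 3*sqrt(5)/2)*conj(-1/2 + sqrt(5)/2) + 5*(-2)*conj(0) + 5*(-2)*conj(0)]
      = (1/20)[(16) + (-16) + (-7 + sqrt(5)) + (sqrt(5) + 7) + (-7 - sqrt(5)) + (7 - sqrt(5)) + (0) + (0)] = 0/20 = 0
  <chi_rho, chi_8> = (1/20)[1*(8)*conj(2) + 1*(8)*conj(2) + 2*(1/2 + 3*sqrt(5)/2)*conj(-sqrt(5)/2 - 1/2) + 2*(1/2 - 3*sqrt(5)/2)*conj(-1/2 + sqrt(5)/2) + 2*(1/2 - 3*sqrt(5)/2)*conj(-1/2 + sqrt(5)/2) + 2*(1/2 + 3*sqrt(5)/2)*conj(-sqrt(5)/2 - 1/2) + 5*(-2)*conj(0) + 5*(-2)*conj(0)]
      = (1/20)[(16) + (16) + (-8 - 2*sqrt(5)) + (-8 + 2*sqrt(5)) + (-8 + 2*sqrt(5)) + (-8 - 2*sqrt(5)) + (0) + (0)] = 0/20 = 0
Dimension check: dim(rho) = sum (mult * dim) = 0*1 + 2*1 + 0*1 + 0*1 + 0*2 + 3*2 + 0*2 + 0*2 = 8 = chi_rho(e) = 8.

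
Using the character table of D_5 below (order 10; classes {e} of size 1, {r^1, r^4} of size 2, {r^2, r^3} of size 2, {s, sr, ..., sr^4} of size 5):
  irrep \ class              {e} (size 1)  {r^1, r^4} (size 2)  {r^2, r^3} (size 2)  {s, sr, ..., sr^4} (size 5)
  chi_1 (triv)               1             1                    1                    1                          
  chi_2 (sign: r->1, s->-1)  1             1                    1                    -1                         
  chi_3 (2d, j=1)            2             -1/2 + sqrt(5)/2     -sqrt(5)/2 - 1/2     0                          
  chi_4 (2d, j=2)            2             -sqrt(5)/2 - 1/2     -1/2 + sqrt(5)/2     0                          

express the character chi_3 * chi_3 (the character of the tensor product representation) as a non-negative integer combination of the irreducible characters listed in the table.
chi_3 tensor chi_3 = chi_1 + chi_2 + chi_4 (all other irreducibles have multiplicity 0).

Explanation: The character of a tensor product is the pointwise product (chi_3 * chi_3)(C) = chi_3(C) * chi_3(C):
  {e}: (2)*(2), {r^1, r^4}: (-1/2 + sqrt(5)/2)*(-1/2 + sqrt(5)/2), {r^2, r^3}: (-sqrt(5)/2 - 1/2)*(-sqrt(5)/2 - 1/2), {s, sr, ..., sr^4}: (0)*(0)
so (chi_3 * chi_3) takes values
  {e} -> 4, {r^1, r^4} -> 3/2 - sqrt(5)/2, {r^2, r^3} -> sqrt(5)/2 + 3/2, {s, sr, ..., sr^4} -> 0.
Now take the inner product of this character with each irreducible chi from the table, <chi_3*chi_3, chi> = (1/10) sum_C |C| (chi_3*chi_3)(C) conj(chi(C)):
  <chi_3*chi_3, chi_1> = (1/10)[1*(4)*conj(1) + 2*(3/2 - sqrt(5)/2)*conj(1) + 2*(sqrt(5)/2 + 3/2)*conj(1) + 5*(0)*conj(1)]
      = (1/10)[(4) + (3 - sqrt(5)) + (sqrt(5) + 3) + (0)] = 10/10 = 1
  <chi_3*chi_3, chi_2> = (1/10)[1*(4)*conj(1) + 2*(3/2 - sqrt(5)/2)*conj(1) + 2*(sqrt(5)/2 + 3/2)*conj(1) + 5*(0)*conj(-1)]
      = (1/10)[(4) + (3 - sqrt(5)) + (sqrt(5) + 3) + (0)] = 10/10 = 1
  <chi_3*chi_3, chi_3> = (1/10)[1*(4)*conj(2) + 2*(3/2 - sqrt(5)/2)*conj(-1/2 + sqrt(5)/2) + 2*(sqrt(5)/2 + 3/2)*conj(-sqrt(5)/2 - 1/2) + 5*(0)*conj(0)]
      = (1/10)[(8) + (-4 + 2*sqrt(5)) + (-2*sqrt(5) - 4) + (0)] = 0/10 = 0
  <chi_3*chi_3, chi_4> = (1/10)[1*(4)*conj(2) + 2*(3/2 - sqrt(5)/2)*conj(-sqrt(5)/2 - 1/2) + 2*(sqrt(5)/2 + 3/2)*conj(-1/2 + sqrt(5)/2) + 5*(0)*conj(0)]
      = (1/10)[(8) + (1 - sqrt(5)) + (1 + sqrt(5)) + (0)] = 10/10 = 1
Hence the multiplicities are chi_1: 1, chi_2: 1, chi_4: 1. Dimension check: dim(chi_3)*dim(chi_3) = 2*2 = 4 and sum (mult * dim) = 1*1 + 1*1 + 1*2 = 4.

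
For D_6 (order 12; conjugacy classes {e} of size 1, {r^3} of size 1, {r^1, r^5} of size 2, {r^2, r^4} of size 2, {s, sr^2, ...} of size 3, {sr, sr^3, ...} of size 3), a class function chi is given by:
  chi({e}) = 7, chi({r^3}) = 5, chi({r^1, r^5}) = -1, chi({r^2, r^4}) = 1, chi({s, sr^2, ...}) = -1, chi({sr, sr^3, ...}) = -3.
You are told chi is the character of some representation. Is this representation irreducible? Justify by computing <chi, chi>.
Not irreducible (reducible): <chi, chi> = 9 > 1.

Justification: <chi, chi> = (1/|G|) sum_C |C| * |chi(C)|^2 = (1/12)[1*|7|^2 + 1*|5|^2 + 2*|-1|^2 + 2*|1|^2 + 3*|-1|^2 + 3*|-3|^2]
  = (1/12)[(49) + (25) + (2) + (2) + (3) + (27)] = 108/12 = 9.
A character is irreducible iff <chi, chi> = 1, so this representation is reducible.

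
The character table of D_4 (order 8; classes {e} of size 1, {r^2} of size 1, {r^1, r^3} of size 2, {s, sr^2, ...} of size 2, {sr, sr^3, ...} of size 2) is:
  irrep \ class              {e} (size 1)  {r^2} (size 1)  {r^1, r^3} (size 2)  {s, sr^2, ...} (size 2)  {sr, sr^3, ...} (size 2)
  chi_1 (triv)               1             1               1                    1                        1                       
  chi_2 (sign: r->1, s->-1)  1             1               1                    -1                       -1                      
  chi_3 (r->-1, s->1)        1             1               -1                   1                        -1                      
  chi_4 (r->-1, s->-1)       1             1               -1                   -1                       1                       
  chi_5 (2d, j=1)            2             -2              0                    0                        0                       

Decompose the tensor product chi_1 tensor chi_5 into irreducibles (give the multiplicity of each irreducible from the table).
chi_1 tensor chi_5 = chi_5 (all other irreducibles have multiplicity 0).

Derivation: The character of a tensor product is the pointwise product (chi_1 * chi_5)(C) = chi_1(C) * chi_5(C):
  {e}: (1)*(2), {r^2}: (1)*(-2), {r^1, r^3}: (1)*(0), {s, sr^2, ...}: (1)*(0), {sr, sr^3, ...}: (1)*(0)
so (chi_1 * chi_5) takes values
  {e} -> 2, {r^2} -> -2, {r^1, r^3} -> 0, {s, sr^2, ...} -> 0, {sr, sr^3, ...} -> 0.
Now take the inner product of this character with each irreducible chi from the table, <chi_1*chi_5, chi> = (1/8) sum_C |C| (chi_1*chi_5)(C) conj(chi(C)):
  <chi_1*chi_5, chi_1> = (1/8)[1*(2)*conj(1) + 1*(-2)*conj(1) + 2*(0)*conj(1) + 2*(0)*conj(1) + 2*(0)*conj(1)]
      = (1/8)[(2) + (-2) + (0) + (0) + (0)] = 0/8 = 0
  <chi_1*chi_5, chi_2> = (1/8)[1*(2)*conj(1) + 1*(-2)*conj(1) + 2*(0)*conj(1) + 2*(0)*conj(-1) + 2*(0)*conj(-1)]
      = (1/8)[(2) + (-2) + (0) + (0) + (0)] = 0/8 = 0
  <chi_1*chi_5, chi_3> = (1/8)[1*(2)*conj(1) + 1*(-2)*conj(1) + 2*(0)*conj(-1) + 2*(0)*conj(1) + 2*(0)*conj(-1)]
      = (1/8)[(2) + (-2) + (0) + (0) + (0)] = 0/8 = 0
  <chi_1*chi_5, chi_4> = (1/8)[1*(2)*conj(1) + 1*(-2)*conj(1) + 2*(0)*conj(-1) + 2*(0)*conj(-1) + 2*(0)*conj(1)]
      = (1/8)[(2) + (-2) + (0) + (0) + (0)] = 0/8 = 0
  <chi_1*chi_5, chi_5> = (1/8)[1*(2)*conj(2) + 1*(-2)*conj(-2) + 2*(0)*conj(0) + 2*(0)*conj(0) + 2*(0)*conj(0)]
      = (1/8)[(4) + (4) + (0) + (0) + (0)] = 8/8 = 1
Hence the multiplicities are chi_5: 1. Dimension check: dim(chi_1)*dim(chi_5) = 1*2 = 2 and sum (mult * dim) = 1*2 = 2.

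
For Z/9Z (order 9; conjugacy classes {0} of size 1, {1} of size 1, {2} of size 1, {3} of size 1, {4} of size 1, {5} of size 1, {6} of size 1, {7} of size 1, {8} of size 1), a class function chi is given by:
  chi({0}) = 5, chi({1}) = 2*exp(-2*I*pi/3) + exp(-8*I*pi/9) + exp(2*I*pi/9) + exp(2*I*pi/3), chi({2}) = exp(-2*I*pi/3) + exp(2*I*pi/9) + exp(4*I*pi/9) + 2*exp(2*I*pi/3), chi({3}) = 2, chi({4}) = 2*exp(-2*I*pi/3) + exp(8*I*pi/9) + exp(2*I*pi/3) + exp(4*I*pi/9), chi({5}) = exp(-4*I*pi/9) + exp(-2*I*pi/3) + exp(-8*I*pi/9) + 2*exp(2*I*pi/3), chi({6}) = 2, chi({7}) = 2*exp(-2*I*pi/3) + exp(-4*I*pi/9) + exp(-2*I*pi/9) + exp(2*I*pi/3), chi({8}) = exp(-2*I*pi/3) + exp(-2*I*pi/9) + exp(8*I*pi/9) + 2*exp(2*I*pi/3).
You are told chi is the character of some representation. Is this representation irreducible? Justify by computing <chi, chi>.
Not irreducible (reducible): <chi, chi> = 7 > 1.

Details: <chi, chi> = (1/|G|) sum_C |C| * |chi(C)|^2 = (1/9)[1*|5|^2 + 1*|2*exp(-2*I*pi/3) + exp(-8*I*pi/9) + exp(2*I*pi/9) + exp(2*I*pi/3)|^2 + 1*|exp(-2*I*pi/3) + exp(2*I*pi/9) + exp(4*I*pi/9) + 2*exp(2*I*pi/3)|^2 + 1*|2|^2 + 1*|2*exp(-2*I*pi/3) + exp(8*I*pi/9) + exp(2*I*pi/3) + exp(4*I*pi/9)|^2 + 1*|exp(-4*I*pi/9) + exp(-2*I*pi/3) + exp(-8*I*pi/9) + 2*exp(2*I*pi/3)|^2 + 1*|2|^2 + 1*|2*exp(-2*I*pi/3) + exp(-4*I*pi/9) + exp(-2*I*pi/9) + exp(2*I*pi/3)|^2 + 1*|exp(-2*I*pi/3) + exp(-2*I*pi/9) + exp(8*I*pi/9) + 2*exp(2*I*pi/3)|^2]
  = (1/9)[(25) + (7 + 2*exp(-4*I*pi/9) + 2*exp(-2*I*pi/3) + 2*exp(-2*I*pi/9) + 3*exp(-8*I*pi/9) + 3*exp(8*I*pi/9) + 2*exp(2*I*pi/9) + 2*exp(2*I*pi/3) + 2*exp(4*I*pi/9)) + (7 + 2*exp(-4*I*pi/9) + 3*exp(-2*I*pi/9) + 2*exp(-2*I*pi/3) + 2*exp(-8*I*pi/9) + 2*exp(8*I*pi/9) + 2*exp(2*I*pi/3) + 3*exp(2*I*pi/9) + 2*exp(4*I*pi/9)) + (4) + (7 + 3*exp(-4*I*pi/9) + 2*exp(-2*I*pi/3) + 2*exp(-2*I*pi/9) + 2*exp(-8*I*pi/9) + 2*exp(8*I*pi/9) + 2*exp(2*I*pi/9) + 2*exp(2*I*pi/3) + 3*exp(4*I*pi/9)) + (7 + 3*exp(-4*I*pi/9) + 2*exp(-2*I*pi/3) + 2*exp(-2*I*pi/9) + 2*exp(-8*I*pi/9) + 2*exp(8*I*pi/9) + 2*exp(2*I*pi/9) + 2*exp(2*I*pi/3) + 3*exp(4*I*pi/9)) + (4) + (7 + 2*exp(-4*I*pi/9) + 3*exp(-2*I*pi/9) + 2*exp(-2*I*pi/3) + 2*exp(-8*I*pi/9) + 2*exp(8*I*pi/9) + 2*exp(2*I*pi/3) + 3*exp(2*I*pi/9) + 2*exp(4*I*pi/9)) + (7 + 2*exp(-4*I*pi/9) + 2*exp(-2*I*pi/3) + 2*exp(-2*I*pi/9) + 3*exp(-8*I*pi/9) + 3*exp(8*I*pi/9) + 2*exp(2*I*pi/9) + 2*exp(2*I*pi/3) + 2*exp(4*I*pi/9))] = 63/9 = 7.
(Exp terms are combined using exp(i*s)*conj(exp(i*t)) = exp(i*(s-t)), and sums of them are collapsed using the identity that for every m > 1 the m distinct m-th roots of unity sum to 0, e.g. 1 + exp(2*I*pi/3) + exp(-2*I*pi/3) = 0.)
A character is irreducible iff <chi, chi> = 1, so this representation is reducible.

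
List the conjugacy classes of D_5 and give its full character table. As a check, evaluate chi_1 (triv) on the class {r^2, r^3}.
Conjugacy classes: {e} of size 1, {r^1, r^4} of size 2, {r^2, r^3} of size 2, {s, sr, ..., sr^4} of size 5.
Character table:
  irrep \ class              {e} (size 1)  {r^1, r^4} (size 2)  {r^2, r^3} (size 2)  {s, sr, ..., sr^4} (size 5)
  chi_1 (triv)               1             1                    1                    1                          
  chi_2 (sign: r->1, s->-1)  1             1                    1                    -1                         
  chi_3 (2d, j=1)            2             -1/2 + sqrt(5)/2     -sqrt(5)/2 - 1/2     0                          
  chi_4 (2d, j=2)            2             -sqrt(5)/2 - 1/2     -1/2 + sqrt(5)/2     0                          

Spot check: chi_1 (triv) on {r^2, r^3} = 1.

Argument: D_5 has order 2*5 = 10 with 4 conjugacy classes, hence 4 irreducibles. Sum of squared dims 1 + 1 + 4 + 4 = 10 = |G|. Linear characters come from the abelianisation; the 2-dimensional irreps have character r^k -> 2*cos(2*pi*j*k/5), reflections -> 0.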